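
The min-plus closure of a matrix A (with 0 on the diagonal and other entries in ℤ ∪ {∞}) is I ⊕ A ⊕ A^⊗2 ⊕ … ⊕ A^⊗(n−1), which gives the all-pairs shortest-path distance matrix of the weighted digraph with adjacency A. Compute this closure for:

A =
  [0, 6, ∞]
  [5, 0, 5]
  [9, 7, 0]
Closure =
  [0, 6, 11]
  [5, 0, 5]
  [9, 7, 0]

This is the Floyd-Warshall all-pairs shortest-path computation. For each intermediate vertex k = 0, 1, …, 2, update dist[i][j] ← min(dist[i][j], dist[i][k] + dist[k][j]). The final matrix gives, for each (i, j), the minimum total weight of any directed path from i to j (possibly empty when i = j).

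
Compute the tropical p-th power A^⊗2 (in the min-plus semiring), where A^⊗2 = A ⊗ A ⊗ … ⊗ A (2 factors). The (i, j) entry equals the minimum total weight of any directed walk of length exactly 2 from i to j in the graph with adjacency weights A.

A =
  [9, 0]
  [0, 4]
A^⊗2 =
  [0, 4]
  [4, 0]

Each entry (A^⊗2)_ij equals the minimum over all length-2 walks i = v_0 → v_1 → … → v_2 = j of Σ_t A[v_t][v_{t+1}]. For example, for (i, j) = (0, 1) we minimise over 2 possible intermediate vertex sequences; the minimum is 4, attained along the walk 0 → 1 → 1.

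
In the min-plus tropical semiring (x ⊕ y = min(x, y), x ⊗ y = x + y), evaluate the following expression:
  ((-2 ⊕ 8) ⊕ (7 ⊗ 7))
((-2 ⊕ 8) ⊕ (7 ⊗ 7)) = -2

Expand innermost to outermost. Recall ⊕ takes the minimum of its arguments and ⊗ takes their sum. Working out the expression ((-2 ⊕ 8) ⊕ (7 ⊗ 7)) gives -2.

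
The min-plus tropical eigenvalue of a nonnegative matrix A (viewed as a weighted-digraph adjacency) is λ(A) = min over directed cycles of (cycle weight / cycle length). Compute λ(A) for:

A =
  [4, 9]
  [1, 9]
λ(A) = 4

Enumerate directed cycles and compute their means (weight / length). Sample:
  cycle 0 → 0: weight = 4, length = 1, mean = 4/1 ≈ 4.000
  cycle 1 → 1: weight = 9, length = 1, mean = 9/1 ≈ 9.000
  cycle 0 → 1 → 0: weight = 10, length = 2, mean = 10/2 ≈ 5.000
  cycle 1 → 0 → 1: weight = 10, length = 2, mean = 10/2 ≈ 5.000
Minimum mean = 4.000, attained e.g. along the cycle 0 → 0 with weight 4 and length 1. So λ(A) = 4/1 = 4.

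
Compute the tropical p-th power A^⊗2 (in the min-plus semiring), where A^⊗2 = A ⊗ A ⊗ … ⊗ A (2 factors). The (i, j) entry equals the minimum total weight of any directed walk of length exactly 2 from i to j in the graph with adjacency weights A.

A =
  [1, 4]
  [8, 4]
A^⊗2 =
  [2, 5]
  [9, 8]

Each entry (A^⊗2)_ij equals the minimum over all length-2 walks i = v_0 → v_1 → … → v_2 = j of Σ_t A[v_t][v_{t+1}]. For example, for (i, j) = (0, 1) we minimise over 2 possible intermediate vertex sequences; the minimum is 5, attained along the walk 0 → 0 → 1.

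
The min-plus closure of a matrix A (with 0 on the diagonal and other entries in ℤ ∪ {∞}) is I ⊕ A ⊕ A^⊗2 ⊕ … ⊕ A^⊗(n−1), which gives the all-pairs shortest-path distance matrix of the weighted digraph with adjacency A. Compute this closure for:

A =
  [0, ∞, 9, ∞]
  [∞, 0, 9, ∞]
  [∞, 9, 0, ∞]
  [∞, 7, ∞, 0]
Closure =
  [0, 18, 9, ∞]
  [∞, 0, 9, ∞]
  [∞, 9, 0, ∞]
  [∞, 7, 16, 0]

This is the Floyd-Warshall all-pairs shortest-path computation. For each intermediate vertex k = 0, 1, …, 3, update dist[i][j] ← min(dist[i][j], dist[i][k] + dist[k][j]). The final matrix gives, for each (i, j), the minimum total weight of any directed path from i to j (possibly empty when i = j).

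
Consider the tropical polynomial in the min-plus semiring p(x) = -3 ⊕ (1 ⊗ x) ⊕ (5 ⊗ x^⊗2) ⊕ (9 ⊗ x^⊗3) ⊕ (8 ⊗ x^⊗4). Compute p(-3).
p(-3) = -4

A tropical monomial a ⊗ x^⊗i evaluates to a + i · x. Evaluating each term at x = -3:
  Term 0 contributes -3 + 0 · -3 = -3
  Term 1 contributes 1 + 1 · -3 = -2
  Term 2 contributes 5 + 2 · -3 = -1
  Term 3 contributes 9 + 3 · -3 = 0
  Term 4 contributes 8 + 4 · -3 = -4
p(-3) = ⊕ of these = min[-3, -2, -1, 0, -4] = -4.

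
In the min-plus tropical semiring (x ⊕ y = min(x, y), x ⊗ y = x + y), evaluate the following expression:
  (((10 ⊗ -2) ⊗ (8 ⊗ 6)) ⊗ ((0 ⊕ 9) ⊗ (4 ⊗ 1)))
(((10 ⊗ -2) ⊗ (8 ⊗ 6)) ⊗ ((0 ⊕ 9) ⊗ (4 ⊗ 1))) = 27

Expand innermost to outermost. Recall ⊕ takes the minimum of its arguments and ⊗ takes their sum. Working out the expression (((10 ⊗ -2) ⊗ (8 ⊗ 6)) ⊗ ((0 ⊕ 9) ⊗ (4 ⊗ 1))) gives 27.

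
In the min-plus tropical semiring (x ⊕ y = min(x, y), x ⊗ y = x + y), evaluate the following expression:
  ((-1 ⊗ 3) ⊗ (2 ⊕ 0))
((-1 ⊗ 3) ⊗ (2 ⊕ 0)) = 2

Expand innermost to outermost. Recall ⊕ takes the minimum of its arguments and ⊗ takes their sum. Working out the expression ((-1 ⊗ 3) ⊗ (2 ⊕ 0)) gives 2.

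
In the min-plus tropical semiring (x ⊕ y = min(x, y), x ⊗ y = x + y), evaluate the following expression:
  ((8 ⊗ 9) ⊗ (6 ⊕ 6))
((8 ⊗ 9) ⊗ (6 ⊕ 6)) = 23

Expand innermost to outermost. Recall ⊕ takes the minimum of its arguments and ⊗ takes their sum. Working out the expression ((8 ⊗ 9) ⊗ (6 ⊕ 6)) gives 23.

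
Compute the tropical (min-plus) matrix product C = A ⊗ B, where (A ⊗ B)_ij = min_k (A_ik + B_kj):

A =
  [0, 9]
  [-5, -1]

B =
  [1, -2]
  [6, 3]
A ⊗ B =
  [1, -2]
  [-4, -7]

Apply the min-plus product entry-by-entry:
  C[0][0] = min over k of (A[0][0] + B[0][0] = 0 + 1 = 1, A[0][1] + B[1][0] = 9 + 6 = 15) = 1 (attained at k = 0)
  C[0][1] = min over k of (A[0][0] + B[0][1] = 0 + -2 = -2, A[0][1] + B[1][1] = 9 + 3 = 12) = -2 (attained at k = 0)
  C[1][0] = min over k of (A[1][0] + B[0][0] = -5 + 1 = -4, A[1][1] + B[1][0] = -1 + 6 = 5) = -4 (attained at k = 0)
  C[1][1] = min over k of (A[1][0] + B[0][1] = -5 + -2 = -7, A[1][1] + B[1][1] = -1 + 3 = 2) = -7 (attained at k = 0)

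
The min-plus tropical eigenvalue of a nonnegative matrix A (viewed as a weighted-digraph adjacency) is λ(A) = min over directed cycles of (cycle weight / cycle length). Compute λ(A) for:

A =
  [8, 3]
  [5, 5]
λ(A) = 4

Enumerate directed cycles and compute their means (weight / length). Sample:
  cycle 0 → 0: weight = 8, length = 1, mean = 8/1 ≈ 8.000
  cycle 1 → 1: weight = 5, length = 1, mean = 5/1 ≈ 5.000
  cycle 0 → 1 → 0: weight = 8, length = 2, mean = 8/2 ≈ 4.000
  cycle 1 → 0 → 1: weight = 8, length = 2, mean = 8/2 ≈ 4.000
Minimum mean = 4.000, attained e.g. along the cycle 0 → 1 → 0 with weight 8 and length 2. So λ(A) = 8/2 = 4.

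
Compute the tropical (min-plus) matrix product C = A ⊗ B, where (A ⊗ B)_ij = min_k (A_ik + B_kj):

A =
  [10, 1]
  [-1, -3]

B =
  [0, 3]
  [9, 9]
A ⊗ B =
  [10, 10]
  [-1, 2]

Apply the min-plus product entry-by-entry:
  C[0][0] = min over k of (A[0][0] + B[0][0] = 10 + 0 = 10, A[0][1] + B[1][0] = 1 + 9 = 10) = 10 (attained at k = 0)
  C[0][1] = min over k of (A[0][0] + B[0][1] = 10 + 3 = 13, A[0][1] + B[1][1] = 1 + 9 = 10) = 10 (attained at k = 1)
  C[1][0] = min over k of (A[1][0] + B[0][0] = -1 + 0 = -1, A[1][1] + B[1][0] = -3 + 9 = 6) = -1 (attained at k = 0)
  C[1][1] = min over k of (A[1][0] + B[0][1] = -1 + 3 = 2, A[1][1] + B[1][1] = -3 + 9 = 6) = 2 (attained at k = 0)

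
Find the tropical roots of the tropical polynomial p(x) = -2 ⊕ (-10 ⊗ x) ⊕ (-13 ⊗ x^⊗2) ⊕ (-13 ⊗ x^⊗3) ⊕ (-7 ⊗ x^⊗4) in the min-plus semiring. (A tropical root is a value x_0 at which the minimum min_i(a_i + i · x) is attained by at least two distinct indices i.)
Roots: {-6, 0, 3, 8}

Each tropical root is a break point of the lower envelope of the lines y = a_i + i · x (there are 5 lines, with slopes 0, 1, ..., 4). Only the lines that attain the minimum somewhere contribute to roots; other lines are dominated. Here the surviving (envelope) indices are i = 4, i = 3, i = 2, i = 1, i = 0.
Intersections between consecutive envelope lines give the roots: for adjacent envelope indices i < j the intersection is x = (a_i − a_j) / (j − i). Reading off the sorted break points: {-6, 0, 3, 8}.
Verification: at each break x_0, at least two indices attain the minimum of min_i(a_i + i · x_0).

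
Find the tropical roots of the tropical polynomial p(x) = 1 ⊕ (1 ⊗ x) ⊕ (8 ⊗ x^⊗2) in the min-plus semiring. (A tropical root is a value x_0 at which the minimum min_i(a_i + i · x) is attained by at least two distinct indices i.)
Roots: {-7, 0}

Each tropical root is a break point of the lower envelope of the lines y = a_i + i · x (there are 3 lines, with slopes 0, 1, ..., 2). Only the lines that attain the minimum somewhere contribute to roots; other lines are dominated. Here the surviving (envelope) indices are i = 2, i = 1, i = 0.
Intersections between consecutive envelope lines give the roots: for adjacent envelope indices i < j the intersection is x = (a_i − a_j) / (j − i). Reading off the sorted break points: {-7, 0}.
Verification: at each break x_0, at least two indices attain the minimum of min_i(a_i + i · x_0).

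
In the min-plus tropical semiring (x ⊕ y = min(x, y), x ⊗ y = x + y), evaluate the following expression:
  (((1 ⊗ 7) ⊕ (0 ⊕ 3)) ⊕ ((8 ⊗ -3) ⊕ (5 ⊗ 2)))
(((1 ⊗ 7) ⊕ (0 ⊕ 3)) ⊕ ((8 ⊗ -3) ⊕ (5 ⊗ 2))) = 0

Expand innermost to outermost. Recall ⊕ takes the minimum of its arguments and ⊗ takes their sum. Working out the expression (((1 ⊗ 7) ⊕ (0 ⊕ 3)) ⊕ ((8 ⊗ -3) ⊕ (5 ⊗ 2))) gives 0.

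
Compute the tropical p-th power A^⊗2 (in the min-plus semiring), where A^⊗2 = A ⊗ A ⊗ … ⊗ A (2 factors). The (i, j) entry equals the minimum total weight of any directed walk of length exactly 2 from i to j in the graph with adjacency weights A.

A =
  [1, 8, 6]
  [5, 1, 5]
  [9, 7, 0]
A^⊗2 =
  [2, 9, 6]
  [6, 2, 5]
  [9, 7, 0]

Each entry (A^⊗2)_ij equals the minimum over all length-2 walks i = v_0 → v_1 → … → v_2 = j of Σ_t A[v_t][v_{t+1}]. For example, for (i, j) = (0, 2) we minimise over 3 possible intermediate vertex sequences; the minimum is 6, attained along the walk 0 → 2 → 2.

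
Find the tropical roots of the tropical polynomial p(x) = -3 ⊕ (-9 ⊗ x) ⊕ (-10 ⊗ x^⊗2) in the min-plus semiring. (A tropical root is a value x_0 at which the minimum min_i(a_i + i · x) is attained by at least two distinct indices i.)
Roots: {1, 6}

Each tropical root is a break point of the lower envelope of the lines y = a_i + i · x (there are 3 lines, with slopes 0, 1, ..., 2). Only the lines that attain the minimum somewhere contribute to roots; other lines are dominated. Here the surviving (envelope) indices are i = 2, i = 1, i = 0.
Intersections between consecutive envelope lines give the roots: for adjacent envelope indices i < j the intersection is x = (a_i − a_j) / (j − i). Reading off the sorted break points: {1, 6}.
Verification: at each break x_0, at least two indices attain the minimum of min_i(a_i + i · x_0).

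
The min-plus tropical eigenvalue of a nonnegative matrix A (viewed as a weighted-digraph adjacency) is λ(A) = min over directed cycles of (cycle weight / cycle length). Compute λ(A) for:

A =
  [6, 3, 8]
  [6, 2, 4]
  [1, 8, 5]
λ(A) = 2

Enumerate directed cycles and compute their means (weight / length). Sample:
  cycle 0 → 0: weight = 6, length = 1, mean = 6/1 ≈ 6.000
  cycle 1 → 1: weight = 2, length = 1, mean = 2/1 ≈ 2.000
  cycle 2 → 2: weight = 5, length = 1, mean = 5/1 ≈ 5.000
  cycle 0 → 1 → 0: weight = 9, length = 2, mean = 9/2 ≈ 4.500
  cycle 0 → 2 → 0: weight = 9, length = 2, mean = 9/2 ≈ 4.500
  cycle 1 → 0 → 1: weight = 9, length = 2, mean = 9/2 ≈ 4.500
Minimum mean = 2.000, attained e.g. along the cycle 1 → 1 with weight 2 and length 1. So λ(A) = 2/1 = 2.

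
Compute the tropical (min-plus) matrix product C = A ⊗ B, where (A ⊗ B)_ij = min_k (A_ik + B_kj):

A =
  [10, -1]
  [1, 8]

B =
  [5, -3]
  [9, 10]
A ⊗ B =
  [8, 7]
  [6, -2]

Apply the min-plus product entry-by-entry:
  C[0][0] = min over k of (A[0][0] + B[0][0] = 10 + 5 = 15, A[0][1] + B[1][0] = -1 + 9 = 8) = 8 (attained at k = 1)
  C[0][1] = min over k of (A[0][0] + B[0][1] = 10 + -3 = 7, A[0][1] + B[1][1] = -1 + 10 = 9) = 7 (attained at k = 0)
  C[1][0] = min over k of (A[1][0] + B[0][0] = 1 + 5 = 6, A[1][1] + B[1][0] = 8 + 9 = 17) = 6 (attained at k = 0)
  C[1][1] = min over k of (A[1][0] + B[0][1] = 1 + -3 = -2, A[1][1] + B[1][1] = 8 + 10 = 18) = -2 (attained at k = 0)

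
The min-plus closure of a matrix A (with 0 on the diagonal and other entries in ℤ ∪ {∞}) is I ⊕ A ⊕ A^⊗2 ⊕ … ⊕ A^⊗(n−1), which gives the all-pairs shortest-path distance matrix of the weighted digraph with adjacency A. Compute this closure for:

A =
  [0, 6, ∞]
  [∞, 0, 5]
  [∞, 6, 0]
Closure =
  [0, 6, 11]
  [∞, 0, 5]
  [∞, 6, 0]

This is the Floyd-Warshall all-pairs shortest-path computation. For each intermediate vertex k = 0, 1, …, 2, update dist[i][j] ← min(dist[i][j], dist[i][k] + dist[k][j]). The final matrix gives, for each (i, j), the minimum total weight of any directed path from i to j (possibly empty when i = j).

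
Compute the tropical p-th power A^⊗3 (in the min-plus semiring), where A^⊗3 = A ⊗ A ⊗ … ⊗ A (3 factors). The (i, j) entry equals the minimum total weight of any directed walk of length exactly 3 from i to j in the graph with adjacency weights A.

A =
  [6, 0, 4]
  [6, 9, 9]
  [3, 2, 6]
A^⊗3 =
  [12, 6, 10]
  [12, 12, 15]
  [9, 8, 12]

Each entry (A^⊗3)_ij equals the minimum over all length-3 walks i = v_0 → v_1 → … → v_3 = j of Σ_t A[v_t][v_{t+1}]. For example, for (i, j) = (0, 2) we minimise over 9 possible intermediate vertex sequences; the minimum is 10, attained along the walk 0 → 1 → 0 → 2.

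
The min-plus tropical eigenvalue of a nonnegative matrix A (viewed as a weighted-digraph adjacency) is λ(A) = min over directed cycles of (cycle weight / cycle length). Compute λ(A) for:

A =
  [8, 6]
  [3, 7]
λ(A) = 9/2

Enumerate directed cycles and compute their means (weight / length). Sample:
  cycle 0 → 0: weight = 8, length = 1, mean = 8/1 ≈ 8.000
  cycle 1 → 1: weight = 7, length = 1, mean = 7/1 ≈ 7.000
  cycle 0 → 1 → 0: weight = 9, length = 2, mean = 9/2 ≈ 4.500
  cycle 1 → 0 → 1: weight = 9, length = 2, mean = 9/2 ≈ 4.500
Minimum mean = 4.500, attained e.g. along the cycle 0 → 1 → 0 with weight 9 and length 2. So λ(A) = 9/2 = 9/2.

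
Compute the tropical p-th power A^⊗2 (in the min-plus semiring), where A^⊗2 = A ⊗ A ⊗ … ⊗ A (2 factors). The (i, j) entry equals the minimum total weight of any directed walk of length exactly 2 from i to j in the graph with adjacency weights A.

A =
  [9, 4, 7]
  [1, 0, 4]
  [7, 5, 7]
A^⊗2 =
  [5, 4, 8]
  [1, 0, 4]
  [6, 5, 9]

Each entry (A^⊗2)_ij equals the minimum over all length-2 walks i = v_0 → v_1 → … → v_2 = j of Σ_t A[v_t][v_{t+1}]. For example, for (i, j) = (0, 2) we minimise over 3 possible intermediate vertex sequences; the minimum is 8, attained along the walk 0 → 1 → 2.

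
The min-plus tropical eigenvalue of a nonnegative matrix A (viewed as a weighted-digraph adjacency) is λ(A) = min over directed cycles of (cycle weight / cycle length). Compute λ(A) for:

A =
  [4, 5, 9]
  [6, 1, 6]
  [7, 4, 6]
λ(A) = 1

Enumerate directed cycles and compute their means (weight / length). Sample:
  cycle 0 → 0: weight = 4, length = 1, mean = 4/1 ≈ 4.000
  cycle 1 → 1: weight = 1, length = 1, mean = 1/1 ≈ 1.000
  cycle 2 → 2: weight = 6, length = 1, mean = 6/1 ≈ 6.000
  cycle 0 → 1 → 0: weight = 11, length = 2, mean = 11/2 ≈ 5.500
  cycle 0 → 2 → 0: weight = 16, length = 2, mean = 16/2 ≈ 8.000
  cycle 1 → 0 → 1: weight = 11, length = 2, mean = 11/2 ≈ 5.500
Minimum mean = 1.000, attained e.g. along the cycle 1 → 1 with weight 1 and length 1. So λ(A) = 1/1 = 1.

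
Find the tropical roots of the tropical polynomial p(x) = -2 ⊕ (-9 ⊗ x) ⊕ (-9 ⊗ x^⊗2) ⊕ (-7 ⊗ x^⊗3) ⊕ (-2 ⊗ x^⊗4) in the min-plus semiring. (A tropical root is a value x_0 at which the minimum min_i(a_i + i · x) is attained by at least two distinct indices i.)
Roots: {-5, -2, 0, 7}

Each tropical root is a break point of the lower envelope of the lines y = a_i + i · x (there are 5 lines, with slopes 0, 1, ..., 4). Only the lines that attain the minimum somewhere contribute to roots; other lines are dominated. Here the surviving (envelope) indices are i = 4, i = 3, i = 2, i = 1, i = 0.
Intersections between consecutive envelope lines give the roots: for adjacent envelope indices i < j the intersection is x = (a_i − a_j) / (j − i). Reading off the sorted break points: {-5, -2, 0, 7}.
Verification: at each break x_0, at least two indices attain the minimum of min_i(a_i + i · x_0).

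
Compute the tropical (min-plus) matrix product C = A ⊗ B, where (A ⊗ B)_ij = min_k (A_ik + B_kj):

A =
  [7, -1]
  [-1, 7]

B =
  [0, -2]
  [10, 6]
A ⊗ B =
  [7, 5]
  [-1, -3]

Apply the min-plus product entry-by-entry:
  C[0][0] = min over k of (A[0][0] + B[0][0] = 7 + 0 = 7, A[0][1] + B[1][0] = -1 + 10 = 9) = 7 (attained at k = 0)
  C[0][1] = min over k of (A[0][0] + B[0][1] = 7 + -2 = 5, A[0][1] + B[1][1] = -1 + 6 = 5) = 5 (attained at k = 0)
  C[1][0] = min over k of (A[1][0] + B[0][0] = -1 + 0 = -1, A[1][1] + B[1][0] = 7 + 10 = 17) = -1 (attained at k = 0)
  C[1][1] = min over k of (A[1][0] + B[0][1] = -1 + -2 = -3, A[1][1] + B[1][1] = 7 + 6 = 13) = -3 (attained at k = 0)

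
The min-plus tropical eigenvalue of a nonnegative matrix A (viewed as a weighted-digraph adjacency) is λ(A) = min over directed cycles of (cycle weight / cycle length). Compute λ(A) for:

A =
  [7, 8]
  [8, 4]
λ(A) = 4

Enumerate directed cycles and compute their means (weight / length). Sample:
  cycle 0 → 0: weight = 7, length = 1, mean = 7/1 ≈ 7.000
  cycle 1 → 1: weight = 4, length = 1, mean = 4/1 ≈ 4.000
  cycle 0 → 1 → 0: weight = 16, length = 2, mean = 16/2 ≈ 8.000
  cycle 1 → 0 → 1: weight = 16, length = 2, mean = 16/2 ≈ 8.000
Minimum mean = 4.000, attained e.g. along the cycle 1 → 1 with weight 4 and length 1. So λ(A) = 4/1 = 4.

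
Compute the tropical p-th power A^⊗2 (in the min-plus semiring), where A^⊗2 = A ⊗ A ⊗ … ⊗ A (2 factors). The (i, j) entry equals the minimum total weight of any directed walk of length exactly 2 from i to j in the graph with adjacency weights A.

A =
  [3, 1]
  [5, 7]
A^⊗2 =
  [6, 4]
  [8, 6]

Each entry (A^⊗2)_ij equals the minimum over all length-2 walks i = v_0 → v_1 → … → v_2 = j of Σ_t A[v_t][v_{t+1}]. For example, for (i, j) = (0, 1) we minimise over 2 possible intermediate vertex sequences; the minimum is 4, attained along the walk 0 → 0 → 1.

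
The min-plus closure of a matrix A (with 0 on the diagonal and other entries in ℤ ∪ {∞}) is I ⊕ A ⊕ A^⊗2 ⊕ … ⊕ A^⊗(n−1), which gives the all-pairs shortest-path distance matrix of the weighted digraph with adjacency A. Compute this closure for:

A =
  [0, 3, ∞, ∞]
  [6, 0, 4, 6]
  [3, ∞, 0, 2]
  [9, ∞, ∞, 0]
Closure =
  [0, 3, 7, 9]
  [6, 0, 4, 6]
  [3, 6, 0, 2]
  [9, 12, 16, 0]

This is the Floyd-Warshall all-pairs shortest-path computation. For each intermediate vertex k = 0, 1, …, 3, update dist[i][j] ← min(dist[i][j], dist[i][k] + dist[k][j]). The final matrix gives, for each (i, j), the minimum total weight of any directed path from i to j (possibly empty when i = j).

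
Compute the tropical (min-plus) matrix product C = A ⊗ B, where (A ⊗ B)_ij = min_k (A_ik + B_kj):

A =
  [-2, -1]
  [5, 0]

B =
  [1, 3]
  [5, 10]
A ⊗ B =
  [-1, 1]
  [5, 8]

Apply the min-plus product entry-by-entry:
  C[0][0] = min over k of (A[0][0] + B[0][0] = -2 + 1 = -1, A[0][1] + B[1][0] = -1 + 5 = 4) = -1 (attained at k = 0)
  C[0][1] = min over k of (A[0][0] + B[0][1] = -2 + 3 = 1, A[0][1] + B[1][1] = -1 + 10 = 9) = 1 (attained at k = 0)
  C[1][0] = min over k of (A[1][0] + B[0][0] = 5 + 1 = 6, A[1][1] + B[1][0] = 0 + 5 = 5) = 5 (attained at k = 1)
  C[1][1] = min over k of (A[1][0] + B[0][1] = 5 + 3 = 8, A[1][1] + B[1][1] = 0 + 10 = 10) = 8 (attained at k = 0)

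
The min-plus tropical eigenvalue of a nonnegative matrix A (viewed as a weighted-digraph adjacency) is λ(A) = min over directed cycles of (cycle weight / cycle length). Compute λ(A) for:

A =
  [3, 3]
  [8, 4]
λ(A) = 3

Enumerate directed cycles and compute their means (weight / length). Sample:
  cycle 0 → 0: weight = 3, length = 1, mean = 3/1 ≈ 3.000
  cycle 1 → 1: weight = 4, length = 1, mean = 4/1 ≈ 4.000
  cycle 0 → 1 → 0: weight = 11, length = 2, mean = 11/2 ≈ 5.500
  cycle 1 → 0 → 1: weight = 11, length = 2, mean = 11/2 ≈ 5.500
Minimum mean = 3.000, attained e.g. along the cycle 0 → 0 with weight 3 and length 1. So λ(A) = 3/1 = 3.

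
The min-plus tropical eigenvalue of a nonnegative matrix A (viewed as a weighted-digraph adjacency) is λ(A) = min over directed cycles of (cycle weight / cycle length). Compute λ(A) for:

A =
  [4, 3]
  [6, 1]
λ(A) = 1

Enumerate directed cycles and compute their means (weight / length). Sample:
  cycle 0 → 0: weight = 4, length = 1, mean = 4/1 ≈ 4.000
  cycle 1 → 1: weight = 1, length = 1, mean = 1/1 ≈ 1.000
  cycle 0 → 1 → 0: weight = 9, length = 2, mean = 9/2 ≈ 4.500
  cycle 1 → 0 → 1: weight = 9, length = 2, mean = 9/2 ≈ 4.500
Minimum mean = 1.000, attained e.g. along the cycle 1 → 1 with weight 1 and length 1. So λ(A) = 1/1 = 1.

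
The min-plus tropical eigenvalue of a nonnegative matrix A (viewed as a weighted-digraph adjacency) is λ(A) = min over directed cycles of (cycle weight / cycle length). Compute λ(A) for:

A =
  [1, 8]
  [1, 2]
λ(A) = 1

Enumerate directed cycles and compute their means (weight / length). Sample:
  cycle 0 → 0: weight = 1, length = 1, mean = 1/1 ≈ 1.000
  cycle 1 → 1: weight = 2, length = 1, mean = 2/1 ≈ 2.000
  cycle 0 → 1 → 0: weight = 9, length = 2, mean = 9/2 ≈ 4.500
  cycle 1 → 0 → 1: weight = 9, length = 2, mean = 9/2 ≈ 4.500
Minimum mean = 1.000, attained e.g. along the cycle 0 → 0 with weight 1 and length 1. So λ(A) = 1/1 = 1.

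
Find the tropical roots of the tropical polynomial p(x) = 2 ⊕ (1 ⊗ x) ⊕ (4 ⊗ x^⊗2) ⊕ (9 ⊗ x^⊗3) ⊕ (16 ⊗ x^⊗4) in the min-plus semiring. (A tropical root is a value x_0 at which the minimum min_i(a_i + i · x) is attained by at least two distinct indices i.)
Roots: {-7, -5, -3, 1}

Each tropical root is a break point of the lower envelope of the lines y = a_i + i · x (there are 5 lines, with slopes 0, 1, ..., 4). Only the lines that attain the minimum somewhere contribute to roots; other lines are dominated. Here the surviving (envelope) indices are i = 4, i = 3, i = 2, i = 1, i = 0.
Intersections between consecutive envelope lines give the roots: for adjacent envelope indices i < j the intersection is x = (a_i − a_j) / (j − i). Reading off the sorted break points: {-7, -5, -3, 1}.
Verification: at each break x_0, at least two indices attain the minimum of min_i(a_i + i · x_0).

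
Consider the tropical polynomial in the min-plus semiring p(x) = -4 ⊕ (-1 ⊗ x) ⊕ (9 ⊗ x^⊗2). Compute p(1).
p(1) = -4

A tropical monomial a ⊗ x^⊗i evaluates to a + i · x. Evaluating each term at x = 1:
  Term 0 contributes -4 + 0 · 1 = -4
  Term 1 contributes -1 + 1 · 1 = 0
  Term 2 contributes 9 + 2 · 1 = 11
p(1) = ⊕ of these = min[-4, 0, 11] = -4.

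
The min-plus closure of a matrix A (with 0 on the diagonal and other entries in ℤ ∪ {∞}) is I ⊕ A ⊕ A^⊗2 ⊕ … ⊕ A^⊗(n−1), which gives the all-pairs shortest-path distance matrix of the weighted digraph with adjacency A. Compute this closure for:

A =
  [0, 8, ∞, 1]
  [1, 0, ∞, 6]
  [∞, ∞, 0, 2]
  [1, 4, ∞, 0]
Closure =
  [0, 5, ∞, 1]
  [1, 0, ∞, 2]
  [3, 6, 0, 2]
  [1, 4, ∞, 0]

This is the Floyd-Warshall all-pairs shortest-path computation. For each intermediate vertex k = 0, 1, …, 3, update dist[i][j] ← min(dist[i][j], dist[i][k] + dist[k][j]). The final matrix gives, for each (i, j), the minimum total weight of any directed path from i to j (possibly empty when i = j).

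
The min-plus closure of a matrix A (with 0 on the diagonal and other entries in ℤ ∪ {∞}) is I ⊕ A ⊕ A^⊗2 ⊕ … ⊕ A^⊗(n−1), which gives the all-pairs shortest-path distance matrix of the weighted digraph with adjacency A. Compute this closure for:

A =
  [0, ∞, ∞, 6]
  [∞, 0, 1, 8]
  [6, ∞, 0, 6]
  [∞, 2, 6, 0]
Closure =
  [0, 8, 9, 6]
  [7, 0, 1, 7]
  [6, 8, 0, 6]
  [9, 2, 3, 0]

This is the Floyd-Warshall all-pairs shortest-path computation. For each intermediate vertex k = 0, 1, …, 3, update dist[i][j] ← min(dist[i][j], dist[i][k] + dist[k][j]). The final matrix gives, for each (i, j), the minimum total weight of any directed path from i to j (possibly empty when i = j).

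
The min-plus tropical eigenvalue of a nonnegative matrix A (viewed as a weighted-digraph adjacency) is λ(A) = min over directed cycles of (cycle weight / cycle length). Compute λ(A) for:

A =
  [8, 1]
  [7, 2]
λ(A) = 2

Enumerate directed cycles and compute their means (weight / length). Sample:
  cycle 0 → 0: weight = 8, length = 1, mean = 8/1 ≈ 8.000
  cycle 1 → 1: weight = 2, length = 1, mean = 2/1 ≈ 2.000
  cycle 0 → 1 → 0: weight = 8, length = 2, mean = 8/2 ≈ 4.000
  cycle 1 → 0 → 1: weight = 8, length = 2, mean = 8/2 ≈ 4.000
Minimum mean = 2.000, attained e.g. along the cycle 1 → 1 with weight 2 and length 1. So λ(A) = 2/1 = 2.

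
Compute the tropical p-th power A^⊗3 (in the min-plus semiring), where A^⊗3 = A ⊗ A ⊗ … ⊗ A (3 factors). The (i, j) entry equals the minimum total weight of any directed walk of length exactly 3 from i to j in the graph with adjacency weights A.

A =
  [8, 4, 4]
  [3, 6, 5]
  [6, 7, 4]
A^⊗3 =
  [13, 11, 11]
  [10, 13, 11]
  [13, 14, 12]

Each entry (A^⊗3)_ij equals the minimum over all length-3 walks i = v_0 → v_1 → … → v_3 = j of Σ_t A[v_t][v_{t+1}]. For example, for (i, j) = (0, 2) we minimise over 9 possible intermediate vertex sequences; the minimum is 11, attained along the walk 0 → 1 → 0 → 2.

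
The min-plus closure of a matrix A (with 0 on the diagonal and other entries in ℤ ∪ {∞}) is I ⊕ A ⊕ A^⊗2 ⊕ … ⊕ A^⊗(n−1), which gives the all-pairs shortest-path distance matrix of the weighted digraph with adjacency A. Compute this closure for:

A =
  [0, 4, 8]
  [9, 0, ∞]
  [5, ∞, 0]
Closure =
  [0, 4, 8]
  [9, 0, 17]
  [5, 9, 0]

This is the Floyd-Warshall all-pairs shortest-path computation. For each intermediate vertex k = 0, 1, …, 2, update dist[i][j] ← min(dist[i][j], dist[i][k] + dist[k][j]). The final matrix gives, for each (i, j), the minimum total weight of any directed path from i to j (possibly empty when i = j).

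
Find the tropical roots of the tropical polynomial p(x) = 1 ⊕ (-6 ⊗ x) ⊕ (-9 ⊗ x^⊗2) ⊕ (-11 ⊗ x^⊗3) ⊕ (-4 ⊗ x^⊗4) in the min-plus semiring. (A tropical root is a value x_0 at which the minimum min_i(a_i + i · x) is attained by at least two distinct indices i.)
Roots: {-7, 2, 3, 7}

Each tropical root is a break point of the lower envelope of the lines y = a_i + i · x (there are 5 lines, with slopes 0, 1, ..., 4). Only the lines that attain the minimum somewhere contribute to roots; other lines are dominated. Here the surviving (envelope) indices are i = 4, i = 3, i = 2, i = 1, i = 0.
Intersections between consecutive envelope lines give the roots: for adjacent envelope indices i < j the intersection is x = (a_i − a_j) / (j − i). Reading off the sorted break points: {-7, 2, 3, 7}.
Verification: at each break x_0, at least two indices attain the minimum of min_i(a_i + i · x_0).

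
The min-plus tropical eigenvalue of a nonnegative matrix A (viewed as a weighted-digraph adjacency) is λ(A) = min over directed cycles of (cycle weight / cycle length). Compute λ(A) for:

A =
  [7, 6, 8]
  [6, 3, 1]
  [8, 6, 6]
λ(A) = 3

Enumerate directed cycles and compute their means (weight / length). Sample:
  cycle 0 → 0: weight = 7, length = 1, mean = 7/1 ≈ 7.000
  cycle 1 → 1: weight = 3, length = 1, mean = 3/1 ≈ 3.000
  cycle 2 → 2: weight = 6, length = 1, mean = 6/1 ≈ 6.000
  cycle 0 → 1 → 0: weight = 12, length = 2, mean = 12/2 ≈ 6.000
  cycle 0 → 2 → 0: weight = 16, length = 2, mean = 16/2 ≈ 8.000
  cycle 1 → 0 → 1: weight = 12, length = 2, mean = 12/2 ≈ 6.000
Minimum mean = 3.000, attained e.g. along the cycle 1 → 1 with weight 3 and length 1. So λ(A) = 3/1 = 3.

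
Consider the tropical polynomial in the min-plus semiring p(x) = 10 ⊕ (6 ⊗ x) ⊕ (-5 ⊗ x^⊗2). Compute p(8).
p(8) = 10

A tropical monomial a ⊗ x^⊗i evaluates to a + i · x. Evaluating each term at x = 8:
  Term 0 contributes 10 + 0 · 8 = 10
  Term 1 contributes 6 + 1 · 8 = 14
  Term 2 contributes -5 + 2 · 8 = 11
p(8) = ⊕ of these = min[10, 14, 11] = 10.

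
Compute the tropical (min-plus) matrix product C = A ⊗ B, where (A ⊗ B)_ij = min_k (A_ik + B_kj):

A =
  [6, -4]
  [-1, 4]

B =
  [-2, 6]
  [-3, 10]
A ⊗ B =
  [-7, 6]
  [-3, 5]

Apply the min-plus product entry-by-entry:
  C[0][0] = min over k of (A[0][0] + B[0][0] = 6 + -2 = 4, A[0][1] + B[1][0] = -4 + -3 = -7) = -7 (attained at k = 1)
  C[0][1] = min over k of (A[0][0] + B[0][1] = 6 + 6 = 12, A[0][1] + B[1][1] = -4 + 10 = 6) = 6 (attained at k = 1)
  C[1][0] = min over k of (A[1][0] + B[0][0] = -1 + -2 = -3, A[1][1] + B[1][0] = 4 + -3 = 1) = -3 (attained at k = 0)
  C[1][1] = min over k of (A[1][0] + B[0][1] = -1 + 6 = 5, A[1][1] + B[1][1] = 4 + 10 = 14) = 5 (attained at k = 0)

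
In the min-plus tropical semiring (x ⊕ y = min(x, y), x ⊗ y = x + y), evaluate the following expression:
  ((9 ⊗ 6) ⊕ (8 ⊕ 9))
((9 ⊗ 6) ⊕ (8 ⊕ 9)) = 8

Expand innermost to outermost. Recall ⊕ takes the minimum of its arguments and ⊗ takes their sum. Working out the expression ((9 ⊗ 6) ⊕ (8 ⊕ 9)) gives 8.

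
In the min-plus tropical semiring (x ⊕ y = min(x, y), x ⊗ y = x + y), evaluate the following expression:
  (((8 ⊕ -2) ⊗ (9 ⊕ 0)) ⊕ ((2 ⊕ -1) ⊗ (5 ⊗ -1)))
(((8 ⊕ -2) ⊗ (9 ⊕ 0)) ⊕ ((2 ⊕ -1) ⊗ (5 ⊗ -1))) = -2

Expand innermost to outermost. Recall ⊕ takes the minimum of its arguments and ⊗ takes their sum. Working out the expression (((8 ⊕ -2) ⊗ (9 ⊕ 0)) ⊕ ((2 ⊕ -1) ⊗ (5 ⊗ -1))) gives -2.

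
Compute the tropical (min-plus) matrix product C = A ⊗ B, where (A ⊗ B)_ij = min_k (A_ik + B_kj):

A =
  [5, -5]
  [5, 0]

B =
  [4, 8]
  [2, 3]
A ⊗ B =
  [-3, -2]
  [2, 3]

Apply the min-plus product entry-by-entry:
  C[0][0] = min over k of (A[0][0] + B[0][0] = 5 + 4 = 9, A[0][1] + B[1][0] = -5 + 2 = -3) = -3 (attained at k = 1)
  C[0][1] = min over k of (A[0][0] + B[0][1] = 5 + 8 = 13, A[0][1] + B[1][1] = -5 + 3 = -2) = -2 (attained at k = 1)
  C[1][0] = min over k of (A[1][0] + B[0][0] = 5 + 4 = 9, A[1][1] + B[1][0] = 0 + 2 = 2) = 2 (attained at k = 1)
  C[1][1] = min over k of (A[1][0] + B[0][1] = 5 + 8 = 13, A[1][1] + B[1][1] = 0 + 3 = 3) = 3 (attained at k = 1)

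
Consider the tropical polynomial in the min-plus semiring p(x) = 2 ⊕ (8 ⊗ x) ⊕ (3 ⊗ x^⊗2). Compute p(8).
p(8) = 2

A tropical monomial a ⊗ x^⊗i evaluates to a + i · x. Evaluating each term at x = 8:
  Term 0 contributes 2 + 0 · 8 = 2
  Term 1 contributes 8 + 1 · 8 = 16
  Term 2 contributes 3 + 2 · 8 = 19
p(8) = ⊕ of these = min[2, 16, 19] = 2.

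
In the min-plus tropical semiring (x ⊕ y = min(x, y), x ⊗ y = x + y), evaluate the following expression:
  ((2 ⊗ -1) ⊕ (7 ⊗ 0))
((2 ⊗ -1) ⊕ (7 ⊗ 0)) = 1

Expand innermost to outermost. Recall ⊕ takes the minimum of its arguments and ⊗ takes their sum. Working out the expression ((2 ⊗ -1) ⊕ (7 ⊗ 0)) gives 1.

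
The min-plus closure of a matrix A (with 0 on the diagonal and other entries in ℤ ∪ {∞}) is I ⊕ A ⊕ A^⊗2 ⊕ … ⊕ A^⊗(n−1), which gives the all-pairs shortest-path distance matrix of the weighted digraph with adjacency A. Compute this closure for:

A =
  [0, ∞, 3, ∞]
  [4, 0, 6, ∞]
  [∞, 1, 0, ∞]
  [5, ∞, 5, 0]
Closure =
  [0, 4, 3, ∞]
  [4, 0, 6, ∞]
  [5, 1, 0, ∞]
  [5, 6, 5, 0]

This is the Floyd-Warshall all-pairs shortest-path computation. For each intermediate vertex k = 0, 1, …, 3, update dist[i][j] ← min(dist[i][j], dist[i][k] + dist[k][j]). The final matrix gives, for each (i, j), the minimum total weight of any directed path from i to j (possibly empty when i = j).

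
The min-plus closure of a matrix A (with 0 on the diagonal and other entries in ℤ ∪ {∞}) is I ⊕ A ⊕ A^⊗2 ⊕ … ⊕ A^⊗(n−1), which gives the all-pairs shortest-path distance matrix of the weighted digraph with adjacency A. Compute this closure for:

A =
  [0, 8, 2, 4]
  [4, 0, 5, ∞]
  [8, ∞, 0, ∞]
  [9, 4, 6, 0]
Closure =
  [0, 8, 2, 4]
  [4, 0, 5, 8]
  [8, 16, 0, 12]
  [8, 4, 6, 0]

This is the Floyd-Warshall all-pairs shortest-path computation. For each intermediate vertex k = 0, 1, …, 3, update dist[i][j] ← min(dist[i][j], dist[i][k] + dist[k][j]). The final matrix gives, for each (i, j), the minimum total weight of any directed path from i to j (possibly empty when i = j).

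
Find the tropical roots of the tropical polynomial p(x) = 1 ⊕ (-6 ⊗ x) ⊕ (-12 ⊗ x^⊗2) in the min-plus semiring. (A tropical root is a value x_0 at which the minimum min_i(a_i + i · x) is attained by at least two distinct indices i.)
Roots: {6, 7}

Each tropical root is a break point of the lower envelope of the lines y = a_i + i · x (there are 3 lines, with slopes 0, 1, ..., 2). Only the lines that attain the minimum somewhere contribute to roots; other lines are dominated. Here the surviving (envelope) indices are i = 2, i = 1, i = 0.
Intersections between consecutive envelope lines give the roots: for adjacent envelope indices i < j the intersection is x = (a_i − a_j) / (j − i). Reading off the sorted break points: {6, 7}.
Verification: at each break x_0, at least two indices attain the minimum of min_i(a_i + i · x_0).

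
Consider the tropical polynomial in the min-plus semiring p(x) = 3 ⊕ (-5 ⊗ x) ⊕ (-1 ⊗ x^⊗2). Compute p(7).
p(7) = 2

A tropical monomial a ⊗ x^⊗i evaluates to a + i · x. Evaluating each term at x = 7:
  Term 0 contributes 3 + 0 · 7 = 3
  Term 1 contributes -5 + 1 · 7 = 2
  Term 2 contributes -1 + 2 · 7 = 13
p(7) = ⊕ of these = min[3, 2, 13] = 2.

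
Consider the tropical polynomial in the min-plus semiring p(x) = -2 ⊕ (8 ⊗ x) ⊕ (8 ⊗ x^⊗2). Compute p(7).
p(7) = -2

A tropical monomial a ⊗ x^⊗i evaluates to a + i · x. Evaluating each term at x = 7:
  Term 0 contributes -2 + 0 · 7 = -2
  Term 1 contributes 8 + 1 · 7 = 15
  Term 2 contributes 8 + 2 · 7 = 22
p(7) = ⊕ of these = min[-2, 15, 22] = -2.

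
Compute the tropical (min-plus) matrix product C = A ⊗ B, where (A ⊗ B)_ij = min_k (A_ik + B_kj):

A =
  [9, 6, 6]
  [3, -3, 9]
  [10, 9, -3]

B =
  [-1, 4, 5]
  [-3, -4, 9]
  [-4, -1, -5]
A ⊗ B =
  [2, 2, 1]
  [-6, -7, 4]
  [-7, -4, -8]

Apply the min-plus product entry-by-entry:
  C[0][0] = min over k of (A[0][0] + B[0][0] = 9 + -1 = 8, A[0][1] + B[1][0] = 6 + -3 = 3, A[0][2] + B[2][0] = 6 + -4 = 2) = 2 (attained at k = 2)
  C[0][1] = min over k of (A[0][0] + B[0][1] = 9 + 4 = 13, A[0][1] + B[1][1] = 6 + -4 = 2, A[0][2] + B[2][1] = 6 + -1 = 5) = 2 (attained at k = 1)
  C[0][2] = min over k of (A[0][0] + B[0][2] = 9 + 5 = 14, A[0][1] + B[1][2] = 6 + 9 = 15, A[0][2] + B[2][2] = 6 + -5 = 1) = 1 (attained at k = 2)
  C[1][0] = min over k of (A[1][0] + B[0][0] = 3 + -1 = 2, A[1][1] + B[1][0] = -3 + -3 = -6, A[1][2] + B[2][0] = 9 + -4 = 5) = -6 (attained at k = 1)
  C[1][1] = min over k of (A[1][0] + B[0][1] = 3 + 4 = 7, A[1][1] + B[1][1] = -3 + -4 = -7, A[1][2] + B[2][1] = 9 + -1 = 8) = -7 (attained at k = 1)
  C[1][2] = min over k of (A[1][0] + B[0][2] = 3 + 5 = 8, A[1][1] + B[1][2] = -3 + 9 = 6, A[1][2] + B[2][2] = 9 + -5 = 4) = 4 (attained at k = 2)
  C[2][0] = min over k of (A[2][0] + B[0][0] = 10 + -1 = 9, A[2][1] + B[1][0] = 9 + -3 = 6, A[2][2] + B[2][0] = -3 + -4 = -7) = -7 (attained at k = 2)
  C[2][1] = min over k of (A[2][0] + B[0][1] = 10 + 4 = 14, A[2][1] + B[1][1] = 9 + -4 = 5, A[2][2] + B[2][1] = -3 + -1 = -4) = -4 (attained at k = 2)
  C[2][2] = min over k of (A[2][0] + B[0][2] = 10 + 5 = 15, A[2][1] + B[1][2] = 9 + 9 = 18, A[2][2] + B[2][2] = -3 + -5 = -8) = -8 (attained at k = 2)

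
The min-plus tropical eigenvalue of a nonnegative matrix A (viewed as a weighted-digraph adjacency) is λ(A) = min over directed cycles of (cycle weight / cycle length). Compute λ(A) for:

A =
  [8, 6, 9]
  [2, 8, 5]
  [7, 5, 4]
λ(A) = 4

Enumerate directed cycles and compute their means (weight / length). Sample:
  cycle 0 → 0: weight = 8, length = 1, mean = 8/1 ≈ 8.000
  cycle 1 → 1: weight = 8, length = 1, mean = 8/1 ≈ 8.000
  cycle 2 → 2: weight = 4, length = 1, mean = 4/1 ≈ 4.000
  cycle 0 → 1 → 0: weight = 8, length = 2, mean = 8/2 ≈ 4.000
  cycle 0 → 2 → 0: weight = 16, length = 2, mean = 16/2 ≈ 8.000
  cycle 1 → 0 → 1: weight = 8, length = 2, mean = 8/2 ≈ 4.000
Minimum mean = 4.000, attained e.g. along the cycle 2 → 2 with weight 4 and length 1. So λ(A) = 4/1 = 4.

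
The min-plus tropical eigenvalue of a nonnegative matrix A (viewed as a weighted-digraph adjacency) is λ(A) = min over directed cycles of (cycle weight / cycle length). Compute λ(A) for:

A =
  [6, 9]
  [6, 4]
λ(A) = 4

Enumerate directed cycles and compute their means (weight / length). Sample:
  cycle 0 → 0: weight = 6, length = 1, mean = 6/1 ≈ 6.000
  cycle 1 → 1: weight = 4, length = 1, mean = 4/1 ≈ 4.000
  cycle 0 → 1 → 0: weight = 15, length = 2, mean = 15/2 ≈ 7.500
  cycle 1 → 0 → 1: weight = 15, length = 2, mean = 15/2 ≈ 7.500
Minimum mean = 4.000, attained e.g. along the cycle 1 → 1 with weight 4 and length 1. So λ(A) = 4/1 = 4.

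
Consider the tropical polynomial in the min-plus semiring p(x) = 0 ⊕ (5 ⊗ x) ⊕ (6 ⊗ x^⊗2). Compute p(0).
p(0) = 0

A tropical monomial a ⊗ x^⊗i evaluates to a + i · x. Evaluating each term at x = 0:
  Term 0 contributes 0 + 0 · 0 = 0
  Term 1 contributes 5 + 1 · 0 = 5
  Term 2 contributes 6 + 2 · 0 = 6
p(0) = ⊕ of these = min[0, 5, 6] = 0.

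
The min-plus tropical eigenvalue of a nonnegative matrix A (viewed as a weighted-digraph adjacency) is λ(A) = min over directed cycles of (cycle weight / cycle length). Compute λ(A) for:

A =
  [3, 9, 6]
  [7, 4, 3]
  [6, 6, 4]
λ(A) = 3

Enumerate directed cycles and compute their means (weight / length). Sample:
  cycle 0 → 0: weight = 3, length = 1, mean = 3/1 ≈ 3.000
  cycle 1 → 1: weight = 4, length = 1, mean = 4/1 ≈ 4.000
  cycle 2 → 2: weight = 4, length = 1, mean = 4/1 ≈ 4.000
  cycle 0 → 1 → 0: weight = 16, length = 2, mean = 16/2 ≈ 8.000
  cycle 0 → 2 → 0: weight = 12, length = 2, mean = 12/2 ≈ 6.000
  cycle 1 → 0 → 1: weight = 16, length = 2, mean = 16/2 ≈ 8.000
Minimum mean = 3.000, attained e.g. along the cycle 0 → 0 with weight 3 and length 1. So λ(A) = 3/1 = 3.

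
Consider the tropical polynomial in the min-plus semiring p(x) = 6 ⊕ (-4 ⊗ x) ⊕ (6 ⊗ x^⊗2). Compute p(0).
p(0) = -4

A tropical monomial a ⊗ x^⊗i evaluates to a + i · x. Evaluating each term at x = 0:
  Term 0 contributes 6 + 0 · 0 = 6
  Term 1 contributes -4 + 1 · 0 = -4
  Term 2 contributes 6 + 2 · 0 = 6
p(0) = ⊕ of these = min[6, -4, 6] = -4.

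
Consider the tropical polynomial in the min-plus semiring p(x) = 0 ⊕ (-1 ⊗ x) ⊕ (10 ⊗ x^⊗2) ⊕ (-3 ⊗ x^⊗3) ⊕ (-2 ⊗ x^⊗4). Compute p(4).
p(4) = 0

A tropical monomial a ⊗ x^⊗i evaluates to a + i · x. Evaluating each term at x = 4:
  Term 0 contributes 0 + 0 · 4 = 0
  Term 1 contributes -1 + 1 · 4 = 3
  Term 2 contributes 10 + 2 · 4 = 18
  Term 3 contributes -3 + 3 · 4 = 9
  Term 4 contributes -2 + 4 · 4 = 14
p(4) = ⊕ of these = min[0, 3, 18, 9, 14] = 0.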